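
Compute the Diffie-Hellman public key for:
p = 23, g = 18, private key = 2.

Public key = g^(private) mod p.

Step 1: A = g^a mod p = 18^2 mod 23.
  18^1 mod 23 = 18
  18^2 mod 23 = (18 * 18) mod 23 = 2
Result: A = 2.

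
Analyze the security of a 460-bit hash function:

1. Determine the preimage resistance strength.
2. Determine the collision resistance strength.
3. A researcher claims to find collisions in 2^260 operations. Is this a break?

Step 1: Preimage resistance requires brute-force of 2^460 operations.
Step 2: Collision resistance (birthday bound) = 2^(460/2) = 2^230.
Step 3: The claimed attack costs 2^260 operations.
Step 4: Since 2^260 >= 2^230, the claimed attack is no faster than the generic birthday attack, so this does not break collision resistance.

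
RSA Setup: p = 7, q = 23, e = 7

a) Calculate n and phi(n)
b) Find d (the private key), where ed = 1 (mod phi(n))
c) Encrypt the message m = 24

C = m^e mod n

Step 1: n = 7 * 23 = 161.
Step 2: phi(n) = (7-1)(23-1) = 6 * 22 = 132.
Step 3: Find d = 7^(-1) mod 132 = 19.
  Verify: 7 * 19 = 133 = 1 (mod 132).
Step 4: C = 24^7 mod 161 = 24.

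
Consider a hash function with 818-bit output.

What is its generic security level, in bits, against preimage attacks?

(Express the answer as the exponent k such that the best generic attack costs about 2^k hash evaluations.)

Step 1: The hash has a 818-bit output.
Step 2: Preimage resistance means: given a digest h(x), it should be infeasible to find any input that hashes to it.
With a 818-bit output there are 2^818 possible digests, so a generic brute-force preimage search costs about 2^818 evaluations.
Step 3: Security level = 818 bits.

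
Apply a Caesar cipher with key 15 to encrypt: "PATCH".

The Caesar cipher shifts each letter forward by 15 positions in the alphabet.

Step 1: For each letter, shift forward by 15 positions (mod 26).
  P (position 15) -> position (15+15) mod 26 = 4 -> E
  A (position 0) -> position (0+15) mod 26 = 15 -> P
  T (position 19) -> position (19+15) mod 26 = 8 -> I
  C (position 2) -> position (2+15) mod 26 = 17 -> R
  H (position 7) -> position (7+15) mod 26 = 22 -> W
Result: EPIRW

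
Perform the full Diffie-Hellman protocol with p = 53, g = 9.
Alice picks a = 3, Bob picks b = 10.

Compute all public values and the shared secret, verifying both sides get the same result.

Step 1: A = g^a mod p = 9^3 mod 53 = 40.
Step 2: B = g^b mod p = 9^10 mod 53 = 49.
Step 3: Alice computes s = B^a mod p = 49^3 mod 53 = 42.
Step 4: Bob computes s = A^b mod p = 40^10 mod 53 = 42.
Both sides agree: shared secret = 42.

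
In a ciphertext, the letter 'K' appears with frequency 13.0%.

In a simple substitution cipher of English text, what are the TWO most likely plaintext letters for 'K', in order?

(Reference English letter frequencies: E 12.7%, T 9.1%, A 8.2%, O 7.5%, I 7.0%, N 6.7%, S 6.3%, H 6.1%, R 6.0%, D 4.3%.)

Step 1: Observed frequency of 'K' is 13.0%.
Step 2: Compute distances to each reference frequency and sort:
  E (12.7%): difference = 0.3% <-- BEST
  T (9.1%): difference = 3.9% <-- RUNNER-UP
  A (8.2%): difference = 4.8%
  O (7.5%): difference = 5.5%
  I (7.0%): difference = 6.0%
Step 3: Most likely is 'E' (12.7%, diff 0.3%); second most likely is 'T' (9.1%, diff 3.9%).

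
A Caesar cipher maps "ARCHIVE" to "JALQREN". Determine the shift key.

Step 1: Compare first letters: A (position 0) -> J (position 9).
Step 2: Shift = (9 - 0) mod 26 = 9.
The shift value is 9.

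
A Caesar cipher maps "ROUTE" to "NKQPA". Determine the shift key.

Step 1: Compare first letters: R (position 17) -> N (position 13).
Step 2: Shift = (13 - 17) mod 26 = 22.
The shift value is 22.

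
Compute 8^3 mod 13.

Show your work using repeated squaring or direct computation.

Step 1: Compute 8^3 mod 13 step by step, reducing modulo 13 at each step.
  8^1 mod 13 = 8
  8^2 mod 13 = (8 * 8) mod 13 = 12
  8^3 mod 13 = (12 * 8) mod 13 = 5
Step 2: Result = 5.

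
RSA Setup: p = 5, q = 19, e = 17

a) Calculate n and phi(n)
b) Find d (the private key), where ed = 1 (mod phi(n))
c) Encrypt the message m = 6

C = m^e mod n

Step 1: n = 5 * 19 = 95.
Step 2: phi(n) = (5-1)(19-1) = 4 * 18 = 72.
Step 3: Find d = 17^(-1) mod 72 = 17.
  Verify: 17 * 17 = 289 = 1 (mod 72).
Step 4: C = 6^17 mod 95 = 16.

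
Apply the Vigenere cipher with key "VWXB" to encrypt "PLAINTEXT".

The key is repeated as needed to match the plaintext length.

Step 1: Repeat key to match plaintext length:
  Plaintext: PLAINTEXT
  Key:       VWXBVWXBV
Step 2: Encrypt each letter:
  P(15) + V(21) = (15+21) mod 26 = 10 = K
  L(11) + W(22) = (11+22) mod 26 = 7 = H
  A(0) + X(23) = (0+23) mod 26 = 23 = X
  I(8) + B(1) = (8+1) mod 26 = 9 = J
  N(13) + V(21) = (13+21) mod 26 = 8 = I
  T(19) + W(22) = (19+22) mod 26 = 15 = P
  E(4) + X(23) = (4+23) mod 26 = 1 = B
  X(23) + B(1) = (23+1) mod 26 = 24 = Y
  T(19) + V(21) = (19+21) mod 26 = 14 = O
Ciphertext: KHXJIPBYO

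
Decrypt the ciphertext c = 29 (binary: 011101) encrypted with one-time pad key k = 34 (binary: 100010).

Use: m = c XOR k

Step 1: XOR ciphertext with key:
  Ciphertext: 011101
  Key:        100010
  XOR:        111111
Step 2: Plaintext = 111111 = 63 in decimal.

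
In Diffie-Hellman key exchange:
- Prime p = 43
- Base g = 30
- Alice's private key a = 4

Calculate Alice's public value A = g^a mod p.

Step 1: A = g^a mod p = 30^4 mod 43.
  30^1 mod 43 = 30
  30^2 mod 43 = (30 * 30) mod 43 = 40
  30^3 mod 43 = (40 * 30) mod 43 = 39
  30^4 mod 43 = (39 * 30) mod 43 = 9
Result: A = 9.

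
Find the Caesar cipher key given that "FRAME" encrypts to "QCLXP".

Step 1: Compare first letters: F (position 5) -> Q (position 16).
Step 2: Shift = (16 - 5) mod 26 = 11.
The shift value is 11.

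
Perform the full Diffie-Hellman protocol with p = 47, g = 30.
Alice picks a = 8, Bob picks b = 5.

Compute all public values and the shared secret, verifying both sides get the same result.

Step 1: A = g^a mod p = 30^8 mod 47 = 4.
Step 2: B = g^b mod p = 30^5 mod 47 = 13.
Step 3: Alice computes s = B^a mod p = 13^8 mod 47 = 37.
Step 4: Bob computes s = A^b mod p = 4^5 mod 47 = 37.
Both sides agree: shared secret = 37.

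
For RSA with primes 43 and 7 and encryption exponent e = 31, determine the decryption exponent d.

Step 1: n = 43 * 7 = 301.
Step 2: phi(n) = 42 * 6 = 252.
Step 3: Find d such that 31 * d = 1 (mod 252).
Step 4: d = 31^(-1) mod 252 = 187.
Verification: 31 * 187 = 5797 = 23 * 252 + 1.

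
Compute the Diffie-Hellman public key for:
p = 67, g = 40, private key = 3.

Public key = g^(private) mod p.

Step 1: A = g^a mod p = 40^3 mod 67.
  40^1 mod 67 = 40
  40^2 mod 67 = (40 * 40) mod 67 = 59
  40^3 mod 67 = (59 * 40) mod 67 = 15
Result: A = 15.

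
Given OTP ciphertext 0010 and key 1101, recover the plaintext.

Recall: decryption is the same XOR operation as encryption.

Step 1: XOR ciphertext with key:
  Ciphertext: 0010
  Key:        1101
  XOR:        1111
Step 2: Plaintext = 1111 = 15 in decimal.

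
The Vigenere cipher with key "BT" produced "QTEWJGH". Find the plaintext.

Step 1: Extend key: BTBTBTB
Step 2: Decrypt each letter (c - k) mod 26:
  Q(16) - B(1) = (16-1) mod 26 = 15 = P
  T(19) - T(19) = (19-19) mod 26 = 0 = A
  E(4) - B(1) = (4-1) mod 26 = 3 = D
  W(22) - T(19) = (22-19) mod 26 = 3 = D
  J(9) - B(1) = (9-1) mod 26 = 8 = I
  G(6) - T(19) = (6-19) mod 26 = 13 = N
  H(7) - B(1) = (7-1) mod 26 = 6 = G
Plaintext: PADDING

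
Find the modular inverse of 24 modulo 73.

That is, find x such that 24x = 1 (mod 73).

Step 1: We need x such that 24 * x = 1 (mod 73).
Step 2: Using the extended Euclidean algorithm or trial:
  24 * 70 = 1680 = 23 * 73 + 1.
Step 3: Since 1680 mod 73 = 1, the inverse is x = 70.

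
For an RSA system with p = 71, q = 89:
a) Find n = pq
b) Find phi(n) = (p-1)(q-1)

Step 1: n = p * q = 71 * 89 = 6319.
Step 2: phi(n) = (p-1)(q-1) = 70 * 88 = 6160.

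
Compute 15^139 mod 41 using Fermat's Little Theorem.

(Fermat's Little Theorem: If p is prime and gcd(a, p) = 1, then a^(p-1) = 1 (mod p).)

Step 1: Since 41 is prime, by Fermat's Little Theorem: 15^40 = 1 (mod 41).
Step 2: Reduce exponent: 139 mod 40 = 19.
Step 3: So 15^139 = 15^19 (mod 41).
Step 4: 15^19 mod 41 = 30.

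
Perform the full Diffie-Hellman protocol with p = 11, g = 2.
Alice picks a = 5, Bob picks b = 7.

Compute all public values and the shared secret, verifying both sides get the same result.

Step 1: A = g^a mod p = 2^5 mod 11 = 10.
Step 2: B = g^b mod p = 2^7 mod 11 = 7.
Step 3: Alice computes s = B^a mod p = 7^5 mod 11 = 10.
Step 4: Bob computes s = A^b mod p = 10^7 mod 11 = 10.
Both sides agree: shared secret = 10.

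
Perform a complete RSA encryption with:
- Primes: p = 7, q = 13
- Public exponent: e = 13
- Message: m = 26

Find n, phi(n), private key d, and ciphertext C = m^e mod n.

Step 1: n = 7 * 13 = 91.
Step 2: phi(n) = (7-1)(13-1) = 6 * 12 = 72.
Step 3: Find d = 13^(-1) mod 72 = 61.
  Verify: 13 * 61 = 793 = 1 (mod 72).
Step 4: C = 26^13 mod 91 = 26.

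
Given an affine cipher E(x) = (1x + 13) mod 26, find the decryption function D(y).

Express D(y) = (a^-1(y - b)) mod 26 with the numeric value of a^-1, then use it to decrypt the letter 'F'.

Step 1: Find a^-1, the modular inverse of 1 mod 26.
Step 2: We need 1 * a^-1 = 1 (mod 26).
Step 3: 1 * 1 = 1 = 0 * 26 + 1, so a^-1 = 1.
Step 4: D(y) = 1(y - 13) mod 26.
Step 5: Apply to 'F' (y = 5): D(5) = 1 * (5 - 13) mod 26 = 1 * -8 mod 26 = 18 -> 'S'.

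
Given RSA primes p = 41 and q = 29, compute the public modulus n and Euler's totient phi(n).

Step 1: n = p * q = 41 * 29 = 1189.
Step 2: phi(n) = (p-1)(q-1) = 40 * 28 = 1120.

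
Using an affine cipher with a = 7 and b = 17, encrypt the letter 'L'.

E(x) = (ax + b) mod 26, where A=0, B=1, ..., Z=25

Step 1: Convert 'L' to number: x = 11.
Step 2: E(11) = (7 * 11 + 17) mod 26 = 94 mod 26 = 16.
Step 3: Convert 16 back to letter: Q.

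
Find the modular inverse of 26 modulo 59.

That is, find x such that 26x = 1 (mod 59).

Step 1: We need x such that 26 * x = 1 (mod 59).
Step 2: Using the extended Euclidean algorithm or trial:
  26 * 25 = 650 = 11 * 59 + 1.
Step 3: Since 650 mod 59 = 1, the inverse is x = 25.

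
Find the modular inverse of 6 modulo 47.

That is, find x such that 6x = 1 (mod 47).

Step 1: We need x such that 6 * x = 1 (mod 47).
Step 2: Using the extended Euclidean algorithm or trial:
  6 * 8 = 48 = 1 * 47 + 1.
Step 3: Since 48 mod 47 = 1, the inverse is x = 8.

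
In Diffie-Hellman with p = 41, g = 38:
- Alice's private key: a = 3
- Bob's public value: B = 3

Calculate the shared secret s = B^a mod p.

Step 1: s = B^a mod p = 3^3 mod 41.
  3^1 mod 41 = 3
  3^2 mod 41 = (3 * 3) mod 41 = 9
  3^3 mod 41 = (9 * 3) mod 41 = 27
Result: shared secret = 27.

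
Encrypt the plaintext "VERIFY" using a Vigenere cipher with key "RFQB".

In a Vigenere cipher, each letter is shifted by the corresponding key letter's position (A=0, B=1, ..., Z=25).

Step 1: Repeat key to match plaintext length:
  Plaintext: VERIFY
  Key:       RFQBRF
Step 2: Encrypt each letter:
  V(21) + R(17) = (21+17) mod 26 = 12 = M
  E(4) + F(5) = (4+5) mod 26 = 9 = J
  R(17) + Q(16) = (17+16) mod 26 = 7 = H
  I(8) + B(1) = (8+1) mod 26 = 9 = J
  F(5) + R(17) = (5+17) mod 26 = 22 = W
  Y(24) + F(5) = (24+5) mod 26 = 3 = D
Ciphertext: MJHJWD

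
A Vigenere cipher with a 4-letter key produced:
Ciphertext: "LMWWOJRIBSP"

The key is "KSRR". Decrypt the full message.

Step 1: Key 'KSRR' has length 4. Extended key: KSRRKSRRKSR
Step 2: Decrypt each position:
  L(11) - K(10) = 1 = B
  M(12) - S(18) = 20 = U
  W(22) - R(17) = 5 = F
  W(22) - R(17) = 5 = F
  O(14) - K(10) = 4 = E
  J(9) - S(18) = 17 = R
  R(17) - R(17) = 0 = A
  I(8) - R(17) = 17 = R
  B(1) - K(10) = 17 = R
  S(18) - S(18) = 0 = A
  P(15) - R(17) = 24 = Y
Plaintext: BUFFERARRAY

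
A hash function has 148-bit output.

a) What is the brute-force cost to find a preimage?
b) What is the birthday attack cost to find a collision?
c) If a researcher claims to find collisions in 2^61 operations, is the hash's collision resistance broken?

Step 1: Preimage resistance requires brute-force of 2^148 operations.
Step 2: Collision resistance (birthday bound) = 2^(148/2) = 2^74.
Step 3: The claimed attack costs 2^61 operations.
Step 4: Since 2^61 < 2^74, the claimed attack beats the generic birthday bound, so collision resistance is broken.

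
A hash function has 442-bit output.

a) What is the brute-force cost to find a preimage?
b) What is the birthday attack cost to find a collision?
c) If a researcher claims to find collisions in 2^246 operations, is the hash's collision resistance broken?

Step 1: Preimage resistance requires brute-force of 2^442 operations.
Step 2: Collision resistance (birthday bound) = 2^(442/2) = 2^221.
Step 3: The claimed attack costs 2^246 operations.
Step 4: Since 2^246 >= 2^221, the claimed attack is no faster than the generic birthday attack, so this does not break collision resistance.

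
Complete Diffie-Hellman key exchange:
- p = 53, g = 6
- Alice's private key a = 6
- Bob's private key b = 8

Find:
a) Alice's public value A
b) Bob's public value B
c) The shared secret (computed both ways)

Step 1: A = g^a mod p = 6^6 mod 53 = 16.
Step 2: B = g^b mod p = 6^8 mod 53 = 46.
Step 3: Alice computes s = B^a mod p = 46^6 mod 53 = 42.
Step 4: Bob computes s = A^b mod p = 16^8 mod 53 = 42.
Both sides agree: shared secret = 42.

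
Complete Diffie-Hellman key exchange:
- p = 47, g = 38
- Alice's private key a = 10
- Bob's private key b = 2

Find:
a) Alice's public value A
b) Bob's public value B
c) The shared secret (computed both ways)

Step 1: A = g^a mod p = 38^10 mod 47 = 7.
Step 2: B = g^b mod p = 38^2 mod 47 = 34.
Step 3: Alice computes s = B^a mod p = 34^10 mod 47 = 2.
Step 4: Bob computes s = A^b mod p = 7^2 mod 47 = 2.
Both sides agree: shared secret = 2.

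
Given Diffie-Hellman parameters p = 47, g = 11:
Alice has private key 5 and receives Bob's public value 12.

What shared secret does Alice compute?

Step 1: s = B^a mod p = 12^5 mod 47.
  12^1 mod 47 = 12
  12^2 mod 47 = (12 * 12) mod 47 = 3
  12^3 mod 47 = (3 * 12) mod 47 = 36
  12^4 mod 47 = (36 * 12) mod 47 = 9
  12^5 mod 47 = (9 * 12) mod 47 = 14
Result: shared secret = 14.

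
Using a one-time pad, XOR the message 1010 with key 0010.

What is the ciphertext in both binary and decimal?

Step 1: Write out the XOR operation bit by bit:
  Message: 1010
  Key:     0010
  XOR:     1000
Step 2: Convert to decimal: 1000 = 8.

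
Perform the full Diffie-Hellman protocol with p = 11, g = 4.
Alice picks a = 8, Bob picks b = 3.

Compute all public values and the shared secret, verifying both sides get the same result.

Step 1: A = g^a mod p = 4^8 mod 11 = 9.
Step 2: B = g^b mod p = 4^3 mod 11 = 9.
Step 3: Alice computes s = B^a mod p = 9^8 mod 11 = 3.
Step 4: Bob computes s = A^b mod p = 9^3 mod 11 = 3.
Both sides agree: shared secret = 3.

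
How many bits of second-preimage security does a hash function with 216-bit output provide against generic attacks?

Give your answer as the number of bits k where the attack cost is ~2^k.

Step 1: The hash has a 216-bit output.
Step 2: Second-preimage resistance means: given a specific input x, it should be infeasible to find a different y with h(y) = h(x).
With a 216-bit output, a generic search for a second preimage costs about 2^216 evaluations (each trial matches the fixed target with probability 2^-216).
Step 3: Security level = 216 bits.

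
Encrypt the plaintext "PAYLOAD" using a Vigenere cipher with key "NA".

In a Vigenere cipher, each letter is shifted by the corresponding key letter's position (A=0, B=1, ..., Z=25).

Step 1: Repeat key to match plaintext length:
  Plaintext: PAYLOAD
  Key:       NANANAN
Step 2: Encrypt each letter:
  P(15) + N(13) = (15+13) mod 26 = 2 = C
  A(0) + A(0) = (0+0) mod 26 = 0 = A
  Y(24) + N(13) = (24+13) mod 26 = 11 = L
  L(11) + A(0) = (11+0) mod 26 = 11 = L
  O(14) + N(13) = (14+13) mod 26 = 1 = B
  A(0) + A(0) = (0+0) mod 26 = 0 = A
  D(3) + N(13) = (3+13) mod 26 = 16 = Q
Ciphertext: CALLBAQ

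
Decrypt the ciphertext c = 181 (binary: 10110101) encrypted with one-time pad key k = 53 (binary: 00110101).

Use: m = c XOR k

Step 1: XOR ciphertext with key:
  Ciphertext: 10110101
  Key:        00110101
  XOR:        10000000
Step 2: Plaintext = 10000000 = 128 in decimal.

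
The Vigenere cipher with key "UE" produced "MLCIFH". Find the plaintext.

Step 1: Extend key: UEUEUE
Step 2: Decrypt each letter (c - k) mod 26:
  M(12) - U(20) = (12-20) mod 26 = 18 = S
  L(11) - E(4) = (11-4) mod 26 = 7 = H
  C(2) - U(20) = (2-20) mod 26 = 8 = I
  I(8) - E(4) = (8-4) mod 26 = 4 = E
  F(5) - U(20) = (5-20) mod 26 = 11 = L
  H(7) - E(4) = (7-4) mod 26 = 3 = D
Plaintext: SHIELD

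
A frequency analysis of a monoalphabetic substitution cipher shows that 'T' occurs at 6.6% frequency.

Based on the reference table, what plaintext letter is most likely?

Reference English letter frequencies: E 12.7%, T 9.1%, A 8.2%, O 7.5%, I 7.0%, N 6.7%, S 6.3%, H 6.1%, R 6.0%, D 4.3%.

Step 1: The observed frequency is 6.6%.
Step 2: Compare with English frequencies:
  E: 12.7% (difference: 6.1%)
  T: 9.1% (difference: 2.5%)
  A: 8.2% (difference: 1.6%)
  O: 7.5% (difference: 0.9%)
  I: 7.0% (difference: 0.4%)
  N: 6.7% (difference: 0.1%) <-- closest
  S: 6.3% (difference: 0.3%)
  H: 6.1% (difference: 0.5%)
  R: 6.0% (difference: 0.6%)
  D: 4.3% (difference: 2.3%)
Step 3: 'T' most likely represents 'N' (frequency 6.7%).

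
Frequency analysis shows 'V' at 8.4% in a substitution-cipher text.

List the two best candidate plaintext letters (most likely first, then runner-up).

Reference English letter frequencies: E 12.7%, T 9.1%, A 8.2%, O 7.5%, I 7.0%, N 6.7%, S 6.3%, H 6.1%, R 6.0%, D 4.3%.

Step 1: Observed frequency of 'V' is 8.4%.
Step 2: Compute distances to each reference frequency and sort:
  A (8.2%): difference = 0.2% <-- BEST
  T (9.1%): difference = 0.7% <-- RUNNER-UP
  O (7.5%): difference = 0.9%
  I (7.0%): difference = 1.4%
  N (6.7%): difference = 1.7%
Step 3: Most likely is 'A' (8.2%, diff 0.2%); second most likely is 'T' (9.1%, diff 0.7%).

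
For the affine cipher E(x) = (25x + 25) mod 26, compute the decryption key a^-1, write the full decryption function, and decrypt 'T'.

Step 1: Find a^-1, the modular inverse of 25 mod 26.
Step 2: We need 25 * a^-1 = 1 (mod 26).
Step 3: 25 * 25 = 625 = 24 * 26 + 1, so a^-1 = 25.
Step 4: D(y) = 25(y - 25) mod 26.
Step 5: Apply to 'T' (y = 19): D(19) = 25 * (19 - 25) mod 26 = 25 * -6 mod 26 = 6 -> 'G'.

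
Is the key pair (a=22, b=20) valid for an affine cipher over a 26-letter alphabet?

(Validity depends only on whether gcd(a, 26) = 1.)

Step 1: Compute gcd(22, 26).
Step 2: gcd(22, 26) = 2.
Since gcd = 2 != 1, 22 shares a common factor with 26, so it cannot be used.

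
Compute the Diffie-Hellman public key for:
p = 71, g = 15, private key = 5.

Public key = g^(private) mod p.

Step 1: A = g^a mod p = 15^5 mod 71.
  15^1 mod 71 = 15
  15^2 mod 71 = (15 * 15) mod 71 = 12
  15^3 mod 71 = (12 * 15) mod 71 = 38
  15^4 mod 71 = (38 * 15) mod 71 = 2
  15^5 mod 71 = (2 * 15) mod 71 = 30
Result: A = 30.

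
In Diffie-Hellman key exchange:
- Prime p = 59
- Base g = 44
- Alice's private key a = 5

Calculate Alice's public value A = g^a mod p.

Step 1: A = g^a mod p = 44^5 mod 59.
  44^1 mod 59 = 44
  44^2 mod 59 = (44 * 44) mod 59 = 48
  44^3 mod 59 = (48 * 44) mod 59 = 47
  44^4 mod 59 = (47 * 44) mod 59 = 3
  44^5 mod 59 = (3 * 44) mod 59 = 14
Result: A = 14.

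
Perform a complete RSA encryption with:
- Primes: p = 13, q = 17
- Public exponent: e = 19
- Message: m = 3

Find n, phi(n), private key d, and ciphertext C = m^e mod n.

Step 1: n = 13 * 17 = 221.
Step 2: phi(n) = (13-1)(17-1) = 12 * 16 = 192.
Step 3: Find d = 19^(-1) mod 192 = 91.
  Verify: 19 * 91 = 1729 = 1 (mod 192).
Step 4: C = 3^19 mod 221 = 146.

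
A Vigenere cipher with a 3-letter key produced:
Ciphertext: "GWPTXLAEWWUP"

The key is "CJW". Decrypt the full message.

Step 1: Key 'CJW' has length 3. Extended key: CJWCJWCJWCJW
Step 2: Decrypt each position:
  G(6) - C(2) = 4 = E
  W(22) - J(9) = 13 = N
  P(15) - W(22) = 19 = T
  T(19) - C(2) = 17 = R
  X(23) - J(9) = 14 = O
  L(11) - W(22) = 15 = P
  A(0) - C(2) = 24 = Y
  E(4) - J(9) = 21 = V
  W(22) - W(22) = 0 = A
  W(22) - C(2) = 20 = U
  U(20) - J(9) = 11 = L
  P(15) - W(22) = 19 = T
Plaintext: ENTROPYVAULT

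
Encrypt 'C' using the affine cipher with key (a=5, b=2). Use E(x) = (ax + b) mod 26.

Step 1: Convert 'C' to number: x = 2.
Step 2: E(2) = (5 * 2 + 2) mod 26 = 12 mod 26 = 12.
Step 3: Convert 12 back to letter: M.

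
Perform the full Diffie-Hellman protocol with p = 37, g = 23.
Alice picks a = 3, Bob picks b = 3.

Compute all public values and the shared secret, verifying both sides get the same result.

Step 1: A = g^a mod p = 23^3 mod 37 = 31.
Step 2: B = g^b mod p = 23^3 mod 37 = 31.
Step 3: Alice computes s = B^a mod p = 31^3 mod 37 = 6.
Step 4: Bob computes s = A^b mod p = 31^3 mod 37 = 6.
Both sides agree: shared secret = 6.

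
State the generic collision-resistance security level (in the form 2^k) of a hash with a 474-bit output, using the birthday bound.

Step 1: The birthday paradox gives collision probability ~50% after sqrt(2^n) = 2^(n/2) hashes.
Step 2: For 474-bit output: 2^(474/2) = 2^237.
Step 3: Approximately 2^237 hash computations needed.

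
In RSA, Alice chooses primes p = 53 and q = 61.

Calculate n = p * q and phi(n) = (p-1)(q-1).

Step 1: n = p * q = 53 * 61 = 3233.
Step 2: phi(n) = (p-1)(q-1) = 52 * 60 = 3120.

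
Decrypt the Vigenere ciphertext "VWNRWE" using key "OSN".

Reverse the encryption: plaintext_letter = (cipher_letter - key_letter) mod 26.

Step 1: Extend key: OSNOSN
Step 2: Decrypt each letter (c - k) mod 26:
  V(21) - O(14) = (21-14) mod 26 = 7 = H
  W(22) - S(18) = (22-18) mod 26 = 4 = E
  N(13) - N(13) = (13-13) mod 26 = 0 = A
  R(17) - O(14) = (17-14) mod 26 = 3 = D
  W(22) - S(18) = (22-18) mod 26 = 4 = E
  E(4) - N(13) = (4-13) mod 26 = 17 = R
Plaintext: HEADER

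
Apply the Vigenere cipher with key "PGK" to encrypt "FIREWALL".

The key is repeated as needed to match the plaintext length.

Step 1: Repeat key to match plaintext length:
  Plaintext: FIREWALL
  Key:       PGKPGKPG
Step 2: Encrypt each letter:
  F(5) + P(15) = (5+15) mod 26 = 20 = U
  I(8) + G(6) = (8+6) mod 26 = 14 = O
  R(17) + K(10) = (17+10) mod 26 = 1 = B
  E(4) + P(15) = (4+15) mod 26 = 19 = T
  W(22) + G(6) = (22+6) mod 26 = 2 = C
  A(0) + K(10) = (0+10) mod 26 = 10 = K
  L(11) + P(15) = (11+15) mod 26 = 0 = A
  L(11) + G(6) = (11+6) mod 26 = 17 = R
Ciphertext: UOBTCKAR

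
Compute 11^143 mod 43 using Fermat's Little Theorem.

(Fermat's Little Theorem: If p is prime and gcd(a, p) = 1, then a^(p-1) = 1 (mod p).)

Step 1: Since 43 is prime, by Fermat's Little Theorem: 11^42 = 1 (mod 43).
Step 2: Reduce exponent: 143 mod 42 = 17.
Step 3: So 11^143 = 11^17 (mod 43).
Step 4: 11^17 mod 43 = 41.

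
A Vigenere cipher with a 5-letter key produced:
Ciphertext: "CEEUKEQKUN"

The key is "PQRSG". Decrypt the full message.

Step 1: Key 'PQRSG' has length 5. Extended key: PQRSGPQRSG
Step 2: Decrypt each position:
  C(2) - P(15) = 13 = N
  E(4) - Q(16) = 14 = O
  E(4) - R(17) = 13 = N
  U(20) - S(18) = 2 = C
  K(10) - G(6) = 4 = E
  E(4) - P(15) = 15 = P
  Q(16) - Q(16) = 0 = A
  K(10) - R(17) = 19 = T
  U(20) - S(18) = 2 = C
  N(13) - G(6) = 7 = H
Plaintext: NONCEPATCH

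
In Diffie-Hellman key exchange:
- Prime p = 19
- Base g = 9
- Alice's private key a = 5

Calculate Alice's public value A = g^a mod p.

Step 1: A = g^a mod p = 9^5 mod 19.
  9^1 mod 19 = 9
  9^2 mod 19 = (9 * 9) mod 19 = 5
  9^3 mod 19 = (5 * 9) mod 19 = 7
  9^4 mod 19 = (7 * 9) mod 19 = 6
  9^5 mod 19 = (6 * 9) mod 19 = 16
Result: A = 16.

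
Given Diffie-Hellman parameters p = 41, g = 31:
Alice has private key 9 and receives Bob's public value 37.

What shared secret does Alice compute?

Step 1: s = B^a mod p = 37^9 mod 41.
  37^1 mod 41 = 37
  37^2 mod 41 = (37 * 37) mod 41 = 16
  37^3 mod 41 = (16 * 37) mod 41 = 18
  37^4 mod 41 = (18 * 37) mod 41 = 10
  37^5 mod 41 = (10 * 37) mod 41 = 1
  37^6 mod 41 = (1 * 37) mod 41 = 37
  37^7 mod 41 = (37 * 37) mod 41 = 16
  37^8 mod 41 = (16 * 37) mod 41 = 18
  37^9 mod 41 = (18 * 37) mod 41 = 10
Result: shared secret = 10.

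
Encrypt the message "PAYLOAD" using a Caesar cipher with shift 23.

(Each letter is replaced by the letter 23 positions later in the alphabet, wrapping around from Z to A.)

Step 1: For each letter, shift forward by 23 positions (mod 26).
  P (position 15) -> position (15+23) mod 26 = 12 -> M
  A (position 0) -> position (0+23) mod 26 = 23 -> X
  Y (position 24) -> position (24+23) mod 26 = 21 -> V
  L (position 11) -> position (11+23) mod 26 = 8 -> I
  O (position 14) -> position (14+23) mod 26 = 11 -> L
  A (position 0) -> position (0+23) mod 26 = 23 -> X
  D (position 3) -> position (3+23) mod 26 = 0 -> A
Result: MXVILXA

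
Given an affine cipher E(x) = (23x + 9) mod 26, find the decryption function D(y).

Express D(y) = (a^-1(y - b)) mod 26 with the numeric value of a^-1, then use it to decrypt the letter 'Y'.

Step 1: Find a^-1, the modular inverse of 23 mod 26.
Step 2: We need 23 * a^-1 = 1 (mod 26).
Step 3: 23 * 17 = 391 = 15 * 26 + 1, so a^-1 = 17.
Step 4: D(y) = 17(y - 9) mod 26.
Step 5: Apply to 'Y' (y = 24): D(24) = 17 * (24 - 9) mod 26 = 17 * 15 mod 26 = 21 -> 'V'.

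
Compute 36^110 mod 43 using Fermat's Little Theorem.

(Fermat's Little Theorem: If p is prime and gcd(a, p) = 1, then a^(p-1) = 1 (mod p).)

Step 1: Since 43 is prime, by Fermat's Little Theorem: 36^42 = 1 (mod 43).
Step 2: Reduce exponent: 110 mod 42 = 26.
Step 3: So 36^110 = 36^26 (mod 43).
Step 4: 36^26 mod 43 = 6.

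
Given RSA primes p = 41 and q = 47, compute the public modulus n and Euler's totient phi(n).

Step 1: n = p * q = 41 * 47 = 1927.
Step 2: phi(n) = (p-1)(q-1) = 40 * 46 = 1840.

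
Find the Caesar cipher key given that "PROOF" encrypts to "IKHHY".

Step 1: Compare first letters: P (position 15) -> I (position 8).
Step 2: Shift = (8 - 15) mod 26 = 19.
The shift value is 19.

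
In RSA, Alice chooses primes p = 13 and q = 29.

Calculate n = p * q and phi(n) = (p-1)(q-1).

Step 1: n = p * q = 13 * 29 = 377.
Step 2: phi(n) = (p-1)(q-1) = 12 * 28 = 336.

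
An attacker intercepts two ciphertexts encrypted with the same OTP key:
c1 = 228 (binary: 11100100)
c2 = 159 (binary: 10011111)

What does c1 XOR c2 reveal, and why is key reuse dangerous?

Step 1: c1 XOR c2 = (m1 XOR k) XOR (m2 XOR k).
Step 2: By XOR associativity/commutativity: = m1 XOR m2 XOR k XOR k = m1 XOR m2.
Step 3: 11100100 XOR 10011111 = 01111011 = 123.
Step 4: The key cancels out! An attacker learns m1 XOR m2 = 123, revealing the relationship between plaintexts.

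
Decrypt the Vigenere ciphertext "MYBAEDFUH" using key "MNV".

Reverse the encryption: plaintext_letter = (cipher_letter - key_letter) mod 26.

Step 1: Extend key: MNVMNVMNV
Step 2: Decrypt each letter (c - k) mod 26:
  M(12) - M(12) = (12-12) mod 26 = 0 = A
  Y(24) - N(13) = (24-13) mod 26 = 11 = L
  B(1) - V(21) = (1-21) mod 26 = 6 = G
  A(0) - M(12) = (0-12) mod 26 = 14 = O
  E(4) - N(13) = (4-13) mod 26 = 17 = R
  D(3) - V(21) = (3-21) mod 26 = 8 = I
  F(5) - M(12) = (5-12) mod 26 = 19 = T
  U(20) - N(13) = (20-13) mod 26 = 7 = H
  H(7) - V(21) = (7-21) mod 26 = 12 = M
Plaintext: ALGORITHM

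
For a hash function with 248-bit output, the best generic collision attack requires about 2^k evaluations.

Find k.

Step 1: The hash has a 248-bit output.
Step 2: Collision resistance means it should be infeasible to find any x != y with h(x) = h(y).
By the birthday bound, a generic collision search succeeds after about sqrt(2^248) = 2^(248/2) = 2^124 evaluations.
Step 3: Security level = 124 bits.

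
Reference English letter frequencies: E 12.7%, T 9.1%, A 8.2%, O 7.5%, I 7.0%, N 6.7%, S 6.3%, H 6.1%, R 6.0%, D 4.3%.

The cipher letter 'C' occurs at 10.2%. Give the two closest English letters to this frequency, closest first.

Step 1: Observed frequency of 'C' is 10.2%.
Step 2: Compute distances to each reference frequency and sort:
  T (9.1%): difference = 1.1% <-- BEST
  A (8.2%): difference = 2.0% <-- RUNNER-UP
  E (12.7%): difference = 2.5%
  O (7.5%): difference = 2.7%
  I (7.0%): difference = 3.2%
Step 3: Most likely is 'T' (9.1%, diff 1.1%); second most likely is 'A' (8.2%, diff 2.0%).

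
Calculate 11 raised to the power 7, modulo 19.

Step 1: Compute 11^7 mod 19 step by step, reducing modulo 19 at each step.
  11^1 mod 19 = 11
  11^2 mod 19 = (11 * 11) mod 19 = 7
  11^3 mod 19 = (7 * 11) mod 19 = 1
  11^4 mod 19 = (1 * 11) mod 19 = 11
  11^5 mod 19 = (11 * 11) mod 19 = 7
  11^6 mod 19 = (7 * 11) mod 19 = 1
  11^7 mod 19 = (1 * 11) mod 19 = 11
Step 2: Result = 11.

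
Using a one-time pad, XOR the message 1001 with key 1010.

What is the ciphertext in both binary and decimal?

Step 1: Write out the XOR operation bit by bit:
  Message: 1001
  Key:     1010
  XOR:     0011
Step 2: Convert to decimal: 0011 = 3.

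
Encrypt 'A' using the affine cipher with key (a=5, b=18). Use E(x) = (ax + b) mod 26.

Step 1: Convert 'A' to number: x = 0.
Step 2: E(0) = (5 * 0 + 18) mod 26 = 18 mod 26 = 18.
Step 3: Convert 18 back to letter: S.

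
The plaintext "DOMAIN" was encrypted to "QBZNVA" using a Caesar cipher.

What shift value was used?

Step 1: Compare first letters: D (position 3) -> Q (position 16).
Step 2: Shift = (16 - 3) mod 26 = 13.
The shift value is 13.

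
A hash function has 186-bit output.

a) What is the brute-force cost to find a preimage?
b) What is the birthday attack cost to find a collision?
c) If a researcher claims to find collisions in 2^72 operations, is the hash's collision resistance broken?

Step 1: Preimage resistance requires brute-force of 2^186 operations.
Step 2: Collision resistance (birthday bound) = 2^(186/2) = 2^93.
Step 3: The claimed attack costs 2^72 operations.
Step 4: Since 2^72 < 2^93, the claimed attack beats the generic birthday bound, so collision resistance is broken.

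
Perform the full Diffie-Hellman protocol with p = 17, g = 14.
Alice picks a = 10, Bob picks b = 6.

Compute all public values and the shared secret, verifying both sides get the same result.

Step 1: A = g^a mod p = 14^10 mod 17 = 8.
Step 2: B = g^b mod p = 14^6 mod 17 = 15.
Step 3: Alice computes s = B^a mod p = 15^10 mod 17 = 4.
Step 4: Bob computes s = A^b mod p = 8^6 mod 17 = 4.
Both sides agree: shared secret = 4.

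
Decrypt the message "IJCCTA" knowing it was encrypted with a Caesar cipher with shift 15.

Step 1: Reverse the shift by subtracting 15 from each letter position.
  I (position 8) -> position (8-15) mod 26 = 19 -> T
  J (position 9) -> position (9-15) mod 26 = 20 -> U
  C (position 2) -> position (2-15) mod 26 = 13 -> N
  C (position 2) -> position (2-15) mod 26 = 13 -> N
  T (position 19) -> position (19-15) mod 26 = 4 -> E
  A (position 0) -> position (0-15) mod 26 = 11 -> L
Decrypted message: TUNNEL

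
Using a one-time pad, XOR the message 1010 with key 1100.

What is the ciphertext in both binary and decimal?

Step 1: Write out the XOR operation bit by bit:
  Message: 1010
  Key:     1100
  XOR:     0110
Step 2: Convert to decimal: 0110 = 6.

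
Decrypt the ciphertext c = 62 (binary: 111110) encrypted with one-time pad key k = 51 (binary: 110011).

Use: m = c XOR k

Step 1: XOR ciphertext with key:
  Ciphertext: 111110
  Key:        110011
  XOR:        001101
Step 2: Plaintext = 001101 = 13 in decimal.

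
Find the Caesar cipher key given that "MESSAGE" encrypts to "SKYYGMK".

Step 1: Compare first letters: M (position 12) -> S (position 18).
Step 2: Shift = (18 - 12) mod 26 = 6.
The shift value is 6.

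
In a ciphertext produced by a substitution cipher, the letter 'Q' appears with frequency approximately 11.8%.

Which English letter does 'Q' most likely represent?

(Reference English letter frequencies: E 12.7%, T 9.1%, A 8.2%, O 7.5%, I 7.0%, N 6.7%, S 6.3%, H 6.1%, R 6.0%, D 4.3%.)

Step 1: The observed frequency is 11.8%.
Step 2: Compare with English frequencies:
  E: 12.7% (difference: 0.9%) <-- closest
  T: 9.1% (difference: 2.7%)
  A: 8.2% (difference: 3.6%)
  O: 7.5% (difference: 4.3%)
  I: 7.0% (difference: 4.8%)
  N: 6.7% (difference: 5.1%)
  S: 6.3% (difference: 5.5%)
  H: 6.1% (difference: 5.7%)
  R: 6.0% (difference: 5.8%)
  D: 4.3% (difference: 7.5%)
Step 3: 'Q' most likely represents 'E' (frequency 12.7%).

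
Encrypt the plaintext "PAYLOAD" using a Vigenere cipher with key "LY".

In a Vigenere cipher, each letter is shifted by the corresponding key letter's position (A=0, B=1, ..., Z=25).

Step 1: Repeat key to match plaintext length:
  Plaintext: PAYLOAD
  Key:       LYLYLYL
Step 2: Encrypt each letter:
  P(15) + L(11) = (15+11) mod 26 = 0 = A
  A(0) + Y(24) = (0+24) mod 26 = 24 = Y
  Y(24) + L(11) = (24+11) mod 26 = 9 = J
  L(11) + Y(24) = (11+24) mod 26 = 9 = J
  O(14) + L(11) = (14+11) mod 26 = 25 = Z
  A(0) + Y(24) = (0+24) mod 26 = 24 = Y
  D(3) + L(11) = (3+11) mod 26 = 14 = O
Ciphertext: AYJJZYO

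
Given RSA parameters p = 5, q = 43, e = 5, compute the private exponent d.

Step 1: n = 5 * 43 = 215.
Step 2: phi(n) = 4 * 42 = 168.
Step 3: Find d such that 5 * d = 1 (mod 168).
Step 4: d = 5^(-1) mod 168 = 101.
Verification: 5 * 101 = 505 = 3 * 168 + 1.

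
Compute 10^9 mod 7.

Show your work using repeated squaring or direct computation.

Step 1: Compute 10^9 mod 7 step by step, reducing modulo 7 at each step.
  10^1 mod 7 = 3
  10^2 mod 7 = (3 * 10) mod 7 = 2
  10^3 mod 7 = (2 * 10) mod 7 = 6
  10^4 mod 7 = (6 * 10) mod 7 = 4
  10^5 mod 7 = (4 * 10) mod 7 = 5
  10^6 mod 7 = (5 * 10) mod 7 = 1
  10^7 mod 7 = (1 * 10) mod 7 = 3
  10^8 mod 7 = (3 * 10) mod 7 = 2
  10^9 mod 7 = (2 * 10) mod 7 = 6
Step 2: Result = 6.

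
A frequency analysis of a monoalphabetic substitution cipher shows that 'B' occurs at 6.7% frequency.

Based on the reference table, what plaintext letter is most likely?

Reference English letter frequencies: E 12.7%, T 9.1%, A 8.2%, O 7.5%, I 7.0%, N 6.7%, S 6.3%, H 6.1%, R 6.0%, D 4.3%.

Step 1: The observed frequency is 6.7%.
Step 2: Compare with English frequencies:
  E: 12.7% (difference: 6.0%)
  T: 9.1% (difference: 2.4%)
  A: 8.2% (difference: 1.5%)
  O: 7.5% (difference: 0.8%)
  I: 7.0% (difference: 0.3%)
  N: 6.7% (difference: 0.0%) <-- closest
  S: 6.3% (difference: 0.4%)
  H: 6.1% (difference: 0.6%)
  R: 6.0% (difference: 0.7%)
  D: 4.3% (difference: 2.4%)
Step 3: 'B' most likely represents 'N' (frequency 6.7%).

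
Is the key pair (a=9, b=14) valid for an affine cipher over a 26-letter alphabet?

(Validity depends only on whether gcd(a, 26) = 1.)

Step 1: Compute gcd(9, 26).
Step 2: gcd(9, 26) = 1.
Since gcd = 1, 9 is coprime with 26, so it is a valid key.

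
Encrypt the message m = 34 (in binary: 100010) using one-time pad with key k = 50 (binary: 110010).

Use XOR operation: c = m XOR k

Step 1: Write out the XOR operation bit by bit:
  Message: 100010
  Key:     110010
  XOR:     010000
Step 2: Convert to decimal: 010000 = 16.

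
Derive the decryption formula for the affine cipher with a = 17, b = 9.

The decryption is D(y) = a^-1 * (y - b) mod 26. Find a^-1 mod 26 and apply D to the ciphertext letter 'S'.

Step 1: Find a^-1, the modular inverse of 17 mod 26.
Step 2: We need 17 * a^-1 = 1 (mod 26).
Step 3: 17 * 23 = 391 = 15 * 26 + 1, so a^-1 = 23.
Step 4: D(y) = 23(y - 9) mod 26.
Step 5: Apply to 'S' (y = 18): D(18) = 23 * (18 - 9) mod 26 = 23 * 9 mod 26 = 25 -> 'Z'.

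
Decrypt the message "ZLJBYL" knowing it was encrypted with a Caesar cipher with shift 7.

Step 1: Reverse the shift by subtracting 7 from each letter position.
  Z (position 25) -> position (25-7) mod 26 = 18 -> S
  L (position 11) -> position (11-7) mod 26 = 4 -> E
  J (position 9) -> position (9-7) mod 26 = 2 -> C
  B (position 1) -> position (1-7) mod 26 = 20 -> U
  Y (position 24) -> position (24-7) mod 26 = 17 -> R
  L (position 11) -> position (11-7) mod 26 = 4 -> E
Decrypted message: SECURE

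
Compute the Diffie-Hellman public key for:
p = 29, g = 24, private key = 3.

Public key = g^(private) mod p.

Step 1: A = g^a mod p = 24^3 mod 29.
  24^1 mod 29 = 24
  24^2 mod 29 = (24 * 24) mod 29 = 25
  24^3 mod 29 = (25 * 24) mod 29 = 20
Result: A = 20.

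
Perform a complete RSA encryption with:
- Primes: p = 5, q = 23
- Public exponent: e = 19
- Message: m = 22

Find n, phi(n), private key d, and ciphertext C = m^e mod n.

Step 1: n = 5 * 23 = 115.
Step 2: phi(n) = (5-1)(23-1) = 4 * 22 = 88.
Step 3: Find d = 19^(-1) mod 88 = 51.
  Verify: 19 * 51 = 969 = 1 (mod 88).
Step 4: C = 22^19 mod 115 = 68.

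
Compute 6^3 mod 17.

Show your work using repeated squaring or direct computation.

Step 1: Compute 6^3 mod 17 step by step, reducing modulo 17 at each step.
  6^1 mod 17 = 6
  6^2 mod 17 = (6 * 6) mod 17 = 2
  6^3 mod 17 = (2 * 6) mod 17 = 12
Step 2: Result = 12.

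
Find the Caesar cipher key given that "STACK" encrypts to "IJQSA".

Step 1: Compare first letters: S (position 18) -> I (position 8).
Step 2: Shift = (8 - 18) mod 26 = 16.
The shift value is 16.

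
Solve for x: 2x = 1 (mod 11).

Step 1: We need x such that 2 * x = 1 (mod 11).
Step 2: Using the extended Euclidean algorithm or trial:
  2 * 6 = 12 = 1 * 11 + 1.
Step 3: Since 12 mod 11 = 1, the inverse is x = 6.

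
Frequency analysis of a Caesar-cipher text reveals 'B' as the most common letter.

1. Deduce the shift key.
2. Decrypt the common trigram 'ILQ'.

Step 1: In English, 'E' is the most frequent letter (12.7%).
Step 2: The most frequent ciphertext letter is 'B' (position 1).
Step 3: Shift = (1 - 4) mod 26 = 23.
Step 4: Decrypt 'ILQ' by shifting back 23:
  I -> L
  L -> O
  Q -> T
Step 5: 'ILQ' decrypts to 'LOT'.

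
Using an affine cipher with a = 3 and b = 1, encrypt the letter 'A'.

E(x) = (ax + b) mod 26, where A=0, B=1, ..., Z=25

Step 1: Convert 'A' to number: x = 0.
Step 2: E(0) = (3 * 0 + 1) mod 26 = 1 mod 26 = 1.
Step 3: Convert 1 back to letter: B.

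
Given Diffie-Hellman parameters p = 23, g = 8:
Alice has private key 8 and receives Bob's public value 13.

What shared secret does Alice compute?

Step 1: s = B^a mod p = 13^8 mod 23.
  13^1 mod 23 = 13
  13^2 mod 23 = (13 * 13) mod 23 = 8
  13^3 mod 23 = (8 * 13) mod 23 = 12
  13^4 mod 23 = (12 * 13) mod 23 = 18
  13^5 mod 23 = (18 * 13) mod 23 = 4
  13^6 mod 23 = (4 * 13) mod 23 = 6
  13^7 mod 23 = (6 * 13) mod 23 = 9
  13^8 mod 23 = (9 * 13) mod 23 = 2
Result: shared secret = 2.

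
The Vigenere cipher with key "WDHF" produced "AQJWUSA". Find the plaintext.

Step 1: Extend key: WDHFWDH
Step 2: Decrypt each letter (c - k) mod 26:
  A(0) - W(22) = (0-22) mod 26 = 4 = E
  Q(16) - D(3) = (16-3) mod 26 = 13 = N
  J(9) - H(7) = (9-7) mod 26 = 2 = C
  W(22) - F(5) = (22-5) mod 26 = 17 = R
  U(20) - W(22) = (20-22) mod 26 = 24 = Y
  S(18) - D(3) = (18-3) mod 26 = 15 = P
  A(0) - H(7) = (0-7) mod 26 = 19 = T
Plaintext: ENCRYPT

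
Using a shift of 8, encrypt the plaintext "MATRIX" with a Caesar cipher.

Step 1: For each letter, shift forward by 8 positions (mod 26).
  M (position 12) -> position (12+8) mod 26 = 20 -> U
  A (position 0) -> position (0+8) mod 26 = 8 -> I
  T (position 19) -> position (19+8) mod 26 = 1 -> B
  R (position 17) -> position (17+8) mod 26 = 25 -> Z
  I (position 8) -> position (8+8) mod 26 = 16 -> Q
  X (position 23) -> position (23+8) mod 26 = 5 -> F
Result: UIBZQF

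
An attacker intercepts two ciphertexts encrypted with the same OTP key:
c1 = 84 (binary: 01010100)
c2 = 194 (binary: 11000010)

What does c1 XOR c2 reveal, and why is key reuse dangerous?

Step 1: c1 XOR c2 = (m1 XOR k) XOR (m2 XOR k).
Step 2: By XOR associativity/commutativity: = m1 XOR m2 XOR k XOR k = m1 XOR m2.
Step 3: 01010100 XOR 11000010 = 10010110 = 150.
Step 4: The key cancels out! An attacker learns m1 XOR m2 = 150, revealing the relationship between plaintexts.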